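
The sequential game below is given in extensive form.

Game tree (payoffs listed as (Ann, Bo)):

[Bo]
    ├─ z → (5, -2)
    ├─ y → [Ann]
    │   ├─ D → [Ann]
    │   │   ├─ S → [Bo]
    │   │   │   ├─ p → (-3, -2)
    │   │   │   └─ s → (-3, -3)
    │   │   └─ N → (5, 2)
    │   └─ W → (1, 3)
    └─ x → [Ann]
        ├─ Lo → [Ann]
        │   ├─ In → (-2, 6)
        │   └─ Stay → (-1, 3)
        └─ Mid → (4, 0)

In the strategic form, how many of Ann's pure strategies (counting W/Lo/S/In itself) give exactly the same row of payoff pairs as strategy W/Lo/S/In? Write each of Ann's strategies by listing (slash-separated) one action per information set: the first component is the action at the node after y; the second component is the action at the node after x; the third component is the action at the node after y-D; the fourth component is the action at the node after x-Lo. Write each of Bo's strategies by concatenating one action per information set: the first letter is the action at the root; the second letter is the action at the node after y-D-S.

Row for W/Lo/S/In (columns zp, zs, yp, ys, xp, xs): (5,-2) (5,-2) (1,3) (1,3) (-2,6) (-2,6).
Under W/Lo/S/In, Ann's choice at the node after y-D can never be reached regardless of what Bo does, so varying those choices leaves every outcome unchanged.
Holding the reachable choices fixed and varying the unreachable one freely already gives 2 equivalent strategies.
No other strategy reproduces this row, so those 2 are the full class: W/Lo/S/In, W/Lo/N/In.

2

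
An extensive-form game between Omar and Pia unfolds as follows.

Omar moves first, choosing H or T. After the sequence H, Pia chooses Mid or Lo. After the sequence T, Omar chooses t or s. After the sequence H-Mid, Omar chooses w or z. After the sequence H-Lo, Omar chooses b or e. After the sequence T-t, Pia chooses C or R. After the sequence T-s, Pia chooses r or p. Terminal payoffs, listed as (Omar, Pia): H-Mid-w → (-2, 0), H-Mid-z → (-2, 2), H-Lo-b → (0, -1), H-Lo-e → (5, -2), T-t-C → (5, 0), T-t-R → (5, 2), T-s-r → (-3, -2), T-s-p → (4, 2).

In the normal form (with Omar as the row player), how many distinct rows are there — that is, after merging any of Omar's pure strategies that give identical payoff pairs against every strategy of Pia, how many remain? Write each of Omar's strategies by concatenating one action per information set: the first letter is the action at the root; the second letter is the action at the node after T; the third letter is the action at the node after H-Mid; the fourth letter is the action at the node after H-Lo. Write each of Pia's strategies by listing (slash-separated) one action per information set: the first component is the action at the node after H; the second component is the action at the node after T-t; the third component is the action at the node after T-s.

Omar has 16 pure strategies: Htwb, Htwe, Htzb, Htze, Hswb, Hswe, Hszb, Hsze, Ttwb, Ttwe, Ttzb, Ttze, Tswb, Tswe, Tszb, Tsze. Columns: Mid/C/r, Mid/C/p, Mid/R/r, Mid/R/p, Lo/C/r, Lo/C/p, Lo/R/r, Lo/R/p.
{Htwb, Hswb} → row (-2,0) (-2,0) (-2,0) (-2,0) (0,-1) (0,-1) (0,-1) (0,-1)
{Htwe, Hswe} → row (-2,0) (-2,0) (-2,0) (-2,0) (5,-2) (5,-2) (5,-2) (5,-2)
{Htzb, Hszb} → row (-2,2) (-2,2) (-2,2) (-2,2) (0,-1) (0,-1) (0,-1) (0,-1)
{Htze, Hsze} → row (-2,2) (-2,2) (-2,2) (-2,2) (5,-2) (5,-2) (5,-2) (5,-2)
{Ttwb, Ttwe, Ttzb, Ttze} → row (5,0) (5,0) (5,2) (5,2) (5,0) (5,0) (5,2) (5,2)
{Tswb, Tswe, Tszb, Tsze} → row (-3,-2) (4,2) (-3,-2) (4,2) (-3,-2) (4,2) (-3,-2) (4,2)
That's 6 distinct rows out of 16 strategies.

6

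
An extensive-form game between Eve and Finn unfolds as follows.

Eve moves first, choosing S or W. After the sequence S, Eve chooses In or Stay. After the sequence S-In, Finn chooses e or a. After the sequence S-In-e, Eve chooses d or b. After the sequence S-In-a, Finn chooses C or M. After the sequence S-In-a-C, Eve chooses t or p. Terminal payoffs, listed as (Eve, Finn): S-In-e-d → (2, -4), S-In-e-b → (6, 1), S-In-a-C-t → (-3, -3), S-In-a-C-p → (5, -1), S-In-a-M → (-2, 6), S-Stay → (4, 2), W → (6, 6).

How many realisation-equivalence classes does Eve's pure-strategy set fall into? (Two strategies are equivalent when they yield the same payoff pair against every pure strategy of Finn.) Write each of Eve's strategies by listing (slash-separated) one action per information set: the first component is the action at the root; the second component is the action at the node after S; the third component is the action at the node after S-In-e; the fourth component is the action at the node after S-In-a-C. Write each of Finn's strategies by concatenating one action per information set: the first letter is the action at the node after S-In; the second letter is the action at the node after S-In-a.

6

Eve has 16 pure strategies: S/In/d/t, S/In/d/p, S/In/b/t, S/In/b/p, S/Stay/d/t, S/Stay/d/p, S/Stay/b/t, S/Stay/b/p, W/In/d/t, W/In/d/p, W/In/b/t, W/In/b/p, W/Stay/d/t, W/Stay/d/p, W/Stay/b/t, W/Stay/b/p. Columns: eC, eM, aC, aM.
{S/In/d/t} → row (2,-4) (2,-4) (-3,-3) (-2,6)
{S/In/d/p} → row (2,-4) (2,-4) (5,-1) (-2,6)
{S/In/b/t} → row (6,1) (6,1) (-3,-3) (-2,6)
{S/In/b/p} → row (6,1) (6,1) (5,-1) (-2,6)
{S/Stay/d/t, S/Stay/d/p, S/Stay/b/t, S/Stay/b/p} → row (4,2) (4,2) (4,2) (4,2)
{W/In/d/t, W/In/d/p, W/In/b/t, W/In/b/p, W/Stay/d/t, W/Stay/d/p, W/Stay/b/t, W/Stay/b/p} → row (6,6) (6,6) (6,6) (6,6)
That's 6 distinct rows out of 16 strategies.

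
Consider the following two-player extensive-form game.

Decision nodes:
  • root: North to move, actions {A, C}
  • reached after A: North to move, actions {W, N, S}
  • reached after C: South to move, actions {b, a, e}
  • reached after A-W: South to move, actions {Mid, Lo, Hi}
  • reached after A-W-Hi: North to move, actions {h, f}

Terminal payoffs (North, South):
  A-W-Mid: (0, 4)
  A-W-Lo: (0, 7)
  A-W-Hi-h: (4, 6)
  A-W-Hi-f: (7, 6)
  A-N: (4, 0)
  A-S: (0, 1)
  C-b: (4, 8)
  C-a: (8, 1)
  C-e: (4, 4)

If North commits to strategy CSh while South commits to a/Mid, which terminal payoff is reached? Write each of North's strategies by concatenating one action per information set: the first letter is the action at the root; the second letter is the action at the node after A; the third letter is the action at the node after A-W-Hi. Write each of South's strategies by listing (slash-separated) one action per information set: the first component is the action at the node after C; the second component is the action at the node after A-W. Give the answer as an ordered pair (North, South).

Trace the play path from the root:
  North plays C
  South plays a at [C]
→ terminal payoff (8, 1).
(North's choice at the node after A is never reached on this path, so it doesn't affect the outcome.)

(8, 1)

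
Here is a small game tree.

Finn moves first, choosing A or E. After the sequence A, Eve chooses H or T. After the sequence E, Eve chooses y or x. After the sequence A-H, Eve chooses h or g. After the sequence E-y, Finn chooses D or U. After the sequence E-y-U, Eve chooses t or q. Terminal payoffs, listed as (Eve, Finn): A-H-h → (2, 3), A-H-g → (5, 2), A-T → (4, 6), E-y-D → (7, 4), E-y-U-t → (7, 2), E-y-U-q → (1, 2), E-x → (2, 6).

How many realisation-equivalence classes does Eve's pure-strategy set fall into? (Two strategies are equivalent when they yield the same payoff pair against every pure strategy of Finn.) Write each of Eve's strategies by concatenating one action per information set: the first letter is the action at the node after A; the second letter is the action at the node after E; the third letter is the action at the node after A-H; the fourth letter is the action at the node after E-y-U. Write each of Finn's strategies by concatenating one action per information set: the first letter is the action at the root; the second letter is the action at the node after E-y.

9

Eve has 16 pure strategies: Hyht, Hyhq, Hygt, Hygq, Hxht, Hxhq, Hxgt, Hxgq, Tyht, Tyhq, Tygt, Tygq, Txht, Txhq, Txgt, Txgq. Columns: AD, AU, ED, EU.
{Hyht} → row (2,3) (2,3) (7,4) (7,2)
{Hyhq} → row (2,3) (2,3) (7,4) (1,2)
{Hygt} → row (5,2) (5,2) (7,4) (7,2)
{Hygq} → row (5,2) (5,2) (7,4) (1,2)
{Hxht, Hxhq} → row (2,3) (2,3) (2,6) (2,6)
{Hxgt, Hxgq} → row (5,2) (5,2) (2,6) (2,6)
{Tyht, Tygt} → row (4,6) (4,6) (7,4) (7,2)
{Tyhq, Tygq} → row (4,6) (4,6) (7,4) (1,2)
{Txht, Txhq, Txgt, Txgq} → row (4,6) (4,6) (2,6) (2,6)
That's 9 distinct rows out of 16 strategies.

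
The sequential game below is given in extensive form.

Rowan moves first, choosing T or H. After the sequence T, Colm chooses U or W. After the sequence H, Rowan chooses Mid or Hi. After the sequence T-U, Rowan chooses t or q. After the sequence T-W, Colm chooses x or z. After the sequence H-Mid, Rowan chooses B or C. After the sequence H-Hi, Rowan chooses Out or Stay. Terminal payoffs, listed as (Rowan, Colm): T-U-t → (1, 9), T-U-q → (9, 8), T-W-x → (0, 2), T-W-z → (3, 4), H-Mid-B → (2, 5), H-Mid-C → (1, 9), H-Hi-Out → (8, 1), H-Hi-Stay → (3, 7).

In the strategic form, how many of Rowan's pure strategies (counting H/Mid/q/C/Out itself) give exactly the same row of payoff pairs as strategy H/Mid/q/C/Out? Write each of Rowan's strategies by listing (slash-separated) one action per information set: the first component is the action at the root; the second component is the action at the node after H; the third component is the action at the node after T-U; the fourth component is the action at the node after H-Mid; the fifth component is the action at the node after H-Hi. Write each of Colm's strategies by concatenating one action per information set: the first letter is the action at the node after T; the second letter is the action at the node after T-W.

4

Row for H/Mid/q/C/Out (columns Ux, Uz, Wx, Wz): (1,9) (1,9) (1,9) (1,9).
Under H/Mid/q/C/Out, Rowan's choice at the node after T-U and at the node after H-Hi can never be reached regardless of what Colm does, so varying those choices leaves every outcome unchanged.
Holding the reachable choices fixed and varying the unreachable ones freely already gives 2 × 2 = 4 equivalent strategies.
No other strategy reproduces this row, so those 4 are the full class: H/Mid/t/C/Out, H/Mid/t/C/Stay, H/Mid/q/C/Out, H/Mid/q/C/Stay.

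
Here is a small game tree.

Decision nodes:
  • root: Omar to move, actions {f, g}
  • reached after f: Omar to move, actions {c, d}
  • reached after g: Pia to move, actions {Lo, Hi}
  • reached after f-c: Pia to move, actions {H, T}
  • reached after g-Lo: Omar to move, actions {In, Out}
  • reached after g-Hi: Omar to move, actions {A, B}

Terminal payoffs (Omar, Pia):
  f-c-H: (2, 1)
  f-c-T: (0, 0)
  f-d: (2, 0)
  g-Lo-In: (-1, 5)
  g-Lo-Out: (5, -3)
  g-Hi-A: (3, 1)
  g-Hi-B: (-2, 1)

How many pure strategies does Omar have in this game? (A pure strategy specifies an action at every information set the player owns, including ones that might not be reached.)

16

Omar owns the root with actions {f, g} — two choices.
Omar owns the node after f with actions {c, d} — two choices.
Omar owns the node after g-Lo with actions {In, Out} — two choices.
Omar owns the node after g-Hi with actions {A, B} — two choices.
A pure strategy fixes one action at each information set independently, so the count is the product 2 × 2 × 2 × 2 = 16.
(For reference, Pia has 4 pure strategies, giving a 16×4 normal-form matrix.)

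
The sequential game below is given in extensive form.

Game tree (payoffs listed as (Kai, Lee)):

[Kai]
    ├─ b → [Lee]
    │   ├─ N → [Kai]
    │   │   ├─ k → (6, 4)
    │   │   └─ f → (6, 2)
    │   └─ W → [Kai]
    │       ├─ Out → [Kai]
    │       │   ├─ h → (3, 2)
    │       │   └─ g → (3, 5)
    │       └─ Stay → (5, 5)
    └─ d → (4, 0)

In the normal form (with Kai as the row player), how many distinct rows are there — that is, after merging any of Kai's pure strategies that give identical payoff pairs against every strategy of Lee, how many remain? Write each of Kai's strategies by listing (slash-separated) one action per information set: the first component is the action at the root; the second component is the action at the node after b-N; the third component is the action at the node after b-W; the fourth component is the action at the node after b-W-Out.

Kai has 16 pure strategies: b/k/Out/h, b/k/Out/g, b/k/Stay/h, b/k/Stay/g, b/f/Out/h, b/f/Out/g, b/f/Stay/h, b/f/Stay/g, d/k/Out/h, d/k/Out/g, d/k/Stay/h, d/k/Stay/g, d/f/Out/h, d/f/Out/g, d/f/Stay/h, d/f/Stay/g. Columns: N, W.
{b/k/Out/h} → row (6,4) (3,2)
{b/k/Out/g} → row (6,4) (3,5)
{b/k/Stay/h, b/k/Stay/g} → row (6,4) (5,5)
{b/f/Out/h} → row (6,2) (3,2)
{b/f/Out/g} → row (6,2) (3,5)
{b/f/Stay/h, b/f/Stay/g} → row (6,2) (5,5)
{d/k/Out/h, d/k/Out/g, d/k/Stay/h, d/k/Stay/g, d/f/Out/h, d/f/Out/g, d/f/Stay/h, d/f/Stay/g} → row (4,0) (4,0)
That's 7 distinct rows out of 16 strategies.

7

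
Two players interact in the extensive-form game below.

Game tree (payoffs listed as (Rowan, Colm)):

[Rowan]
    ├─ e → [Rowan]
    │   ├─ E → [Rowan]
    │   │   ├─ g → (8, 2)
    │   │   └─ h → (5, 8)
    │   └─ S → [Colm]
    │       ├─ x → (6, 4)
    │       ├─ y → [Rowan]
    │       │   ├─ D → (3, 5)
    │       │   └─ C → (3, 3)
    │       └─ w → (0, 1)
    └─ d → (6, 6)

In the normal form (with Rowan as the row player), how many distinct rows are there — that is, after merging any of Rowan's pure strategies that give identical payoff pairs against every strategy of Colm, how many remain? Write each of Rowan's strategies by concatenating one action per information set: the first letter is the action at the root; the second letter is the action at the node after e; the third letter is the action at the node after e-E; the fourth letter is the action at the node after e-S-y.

Rowan has 16 pure strategies: eEgD, eEgC, eEhD, eEhC, eSgD, eSgC, eShD, eShC, dEgD, dEgC, dEhD, dEhC, dSgD, dSgC, dShD, dShC. Columns: x, y, w.
{eEgD, eEgC} → row (8,2) (8,2) (8,2)
{eEhD, eEhC} → row (5,8) (5,8) (5,8)
{eSgD, eShD} → row (6,4) (3,5) (0,1)
{eSgC, eShC} → row (6,4) (3,3) (0,1)
{dEgD, dEgC, dEhD, dEhC, dSgD, dSgC, dShD, dShC} → row (6,6) (6,6) (6,6)
That's 5 distinct rows out of 16 strategies.

5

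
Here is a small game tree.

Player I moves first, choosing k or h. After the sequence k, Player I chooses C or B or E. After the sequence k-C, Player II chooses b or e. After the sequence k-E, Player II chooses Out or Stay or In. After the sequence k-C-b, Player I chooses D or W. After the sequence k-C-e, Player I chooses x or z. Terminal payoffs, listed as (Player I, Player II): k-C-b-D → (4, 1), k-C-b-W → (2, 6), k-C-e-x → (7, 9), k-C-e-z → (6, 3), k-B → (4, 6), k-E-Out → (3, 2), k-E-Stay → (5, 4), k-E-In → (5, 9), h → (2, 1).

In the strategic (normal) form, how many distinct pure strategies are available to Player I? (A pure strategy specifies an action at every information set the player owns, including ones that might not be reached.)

24

Player I owns the root with actions {k, h} — two choices.
Player I owns the node after k with actions {C, B, E} — three choices.
Player I owns the node after k-C-b with actions {D, W} — two choices.
Player I owns the node after k-C-e with actions {x, z} — two choices.
A pure strategy fixes one action at each information set independently, so the count is the product 2 × 3 × 2 × 2 = 24.
(For reference, Player II has 6 pure strategies, giving a 24×6 normal-form matrix.)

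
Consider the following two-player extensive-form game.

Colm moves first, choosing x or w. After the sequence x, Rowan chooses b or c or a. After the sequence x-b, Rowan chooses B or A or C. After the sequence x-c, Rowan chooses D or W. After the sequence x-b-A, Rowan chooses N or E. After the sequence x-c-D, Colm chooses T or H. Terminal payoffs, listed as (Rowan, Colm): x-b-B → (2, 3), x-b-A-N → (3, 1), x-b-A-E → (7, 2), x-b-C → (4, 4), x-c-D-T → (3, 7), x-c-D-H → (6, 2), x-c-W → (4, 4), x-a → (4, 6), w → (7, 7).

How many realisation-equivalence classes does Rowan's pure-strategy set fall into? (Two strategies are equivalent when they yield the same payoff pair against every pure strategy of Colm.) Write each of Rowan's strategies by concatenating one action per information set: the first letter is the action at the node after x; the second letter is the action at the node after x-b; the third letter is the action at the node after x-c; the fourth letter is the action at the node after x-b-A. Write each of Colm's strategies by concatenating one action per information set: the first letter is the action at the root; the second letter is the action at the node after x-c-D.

Rowan has 36 pure strategies: bBDN, bBDE, bBWN, bBWE, bADN, bADE, bAWN, bAWE, bCDN, bCDE, bCWN, bCWE, cBDN, cBDE, cBWN, cBWE, cADN, cADE, cAWN, cAWE, cCDN, cCDE, cCWN, cCWE, aBDN, aBDE, aBWN, aBWE, aADN, aADE, aAWN, aAWE, aCDN, aCDE, aCWN, aCWE. Columns: xT, xH, wT, wH.
{bBDN, bBDE, bBWN, bBWE} → row (2,3) (2,3) (7,7) (7,7)
{bADN, bAWN} → row (3,1) (3,1) (7,7) (7,7)
{bADE, bAWE} → row (7,2) (7,2) (7,7) (7,7)
{bCDN, bCDE, bCWN, bCWE, cBWN, cBWE, cAWN, cAWE, cCWN, cCWE} → row (4,4) (4,4) (7,7) (7,7)
{cBDN, cBDE, cADN, cADE, cCDN, cCDE} → row (3,7) (6,2) (7,7) (7,7)
{aBDN, aBDE, aBWN, aBWE, aADN, aADE, aAWN, aAWE, aCDN, aCDE, aCWN, aCWE} → row (4,6) (4,6) (7,7) (7,7)
That's 6 distinct rows out of 36 strategies.

6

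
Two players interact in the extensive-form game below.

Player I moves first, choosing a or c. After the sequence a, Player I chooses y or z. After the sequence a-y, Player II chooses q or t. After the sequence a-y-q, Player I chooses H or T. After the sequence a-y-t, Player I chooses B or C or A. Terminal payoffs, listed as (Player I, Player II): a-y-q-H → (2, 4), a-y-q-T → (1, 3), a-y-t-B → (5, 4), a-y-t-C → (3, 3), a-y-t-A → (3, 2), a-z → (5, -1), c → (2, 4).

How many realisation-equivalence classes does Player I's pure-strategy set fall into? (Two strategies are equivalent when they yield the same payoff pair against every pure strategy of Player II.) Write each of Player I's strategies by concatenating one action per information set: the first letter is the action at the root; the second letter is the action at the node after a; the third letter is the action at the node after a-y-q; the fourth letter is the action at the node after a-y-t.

Player I has 24 pure strategies: ayHB, ayHC, ayHA, ayTB, ayTC, ayTA, azHB, azHC, azHA, azTB, azTC, azTA, cyHB, cyHC, cyHA, cyTB, cyTC, cyTA, czHB, czHC, czHA, czTB, czTC, czTA. Columns: q, t.
{ayHB} → row (2,4) (5,4)
{ayHC} → row (2,4) (3,3)
{ayHA} → row (2,4) (3,2)
{ayTB} → row (1,3) (5,4)
{ayTC} → row (1,3) (3,3)
{ayTA} → row (1,3) (3,2)
{azHB, azHC, azHA, azTB, azTC, azTA} → row (5,-1) (5,-1)
{cyHB, cyHC, cyHA, cyTB, cyTC, cyTA, czHB, czHC, czHA, czTB, czTC, czTA} → row (2,4) (2,4)
That's 8 distinct rows out of 24 strategies.

8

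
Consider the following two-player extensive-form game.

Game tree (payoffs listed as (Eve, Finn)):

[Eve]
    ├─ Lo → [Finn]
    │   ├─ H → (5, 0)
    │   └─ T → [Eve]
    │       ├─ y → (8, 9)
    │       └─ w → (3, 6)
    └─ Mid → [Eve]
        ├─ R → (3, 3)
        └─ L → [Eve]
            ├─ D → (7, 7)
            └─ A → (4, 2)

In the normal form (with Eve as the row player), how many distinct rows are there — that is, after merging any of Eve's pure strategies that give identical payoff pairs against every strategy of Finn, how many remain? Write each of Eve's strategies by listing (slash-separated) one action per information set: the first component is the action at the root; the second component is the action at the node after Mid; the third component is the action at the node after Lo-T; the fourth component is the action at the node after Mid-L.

Eve has 16 pure strategies: Lo/R/y/D, Lo/R/y/A, Lo/R/w/D, Lo/R/w/A, Lo/L/y/D, Lo/L/y/A, Lo/L/w/D, Lo/L/w/A, Mid/R/y/D, Mid/R/y/A, Mid/R/w/D, Mid/R/w/A, Mid/L/y/D, Mid/L/y/A, Mid/L/w/D, Mid/L/w/A. Columns: H, T.
{Lo/R/y/D, Lo/R/y/A, Lo/L/y/D, Lo/L/y/A} → row (5,0) (8,9)
{Lo/R/w/D, Lo/R/w/A, Lo/L/w/D, Lo/L/w/A} → row (5,0) (3,6)
{Mid/R/y/D, Mid/R/y/A, Mid/R/w/D, Mid/R/w/A} → row (3,3) (3,3)
{Mid/L/y/D, Mid/L/w/D} → row (7,7) (7,7)
{Mid/L/y/A, Mid/L/w/A} → row (4,2) (4,2)
That's 5 distinct rows out of 16 strategies.

5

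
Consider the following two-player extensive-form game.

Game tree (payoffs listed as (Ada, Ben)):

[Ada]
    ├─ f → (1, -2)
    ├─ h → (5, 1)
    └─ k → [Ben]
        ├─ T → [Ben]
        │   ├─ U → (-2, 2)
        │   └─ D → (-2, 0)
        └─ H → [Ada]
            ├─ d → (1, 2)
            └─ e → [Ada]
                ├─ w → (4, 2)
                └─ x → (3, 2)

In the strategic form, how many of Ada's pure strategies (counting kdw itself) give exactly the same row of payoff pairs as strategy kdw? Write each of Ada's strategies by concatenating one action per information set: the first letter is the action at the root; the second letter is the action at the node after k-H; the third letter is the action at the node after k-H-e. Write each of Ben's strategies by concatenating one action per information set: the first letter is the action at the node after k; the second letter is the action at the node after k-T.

2

Row for kdw (columns TU, TD, HU, HD): (-2,2) (-2,0) (1,2) (1,2).
Under kdw, Ada's choice at the node after k-H-e can never be reached regardless of what Ben does, so varying those choices leaves every outcome unchanged.
Holding the reachable choices fixed and varying the unreachable one freely already gives 2 equivalent strategies.
No other strategy reproduces this row, so those 2 are the full class: kdw, kdx.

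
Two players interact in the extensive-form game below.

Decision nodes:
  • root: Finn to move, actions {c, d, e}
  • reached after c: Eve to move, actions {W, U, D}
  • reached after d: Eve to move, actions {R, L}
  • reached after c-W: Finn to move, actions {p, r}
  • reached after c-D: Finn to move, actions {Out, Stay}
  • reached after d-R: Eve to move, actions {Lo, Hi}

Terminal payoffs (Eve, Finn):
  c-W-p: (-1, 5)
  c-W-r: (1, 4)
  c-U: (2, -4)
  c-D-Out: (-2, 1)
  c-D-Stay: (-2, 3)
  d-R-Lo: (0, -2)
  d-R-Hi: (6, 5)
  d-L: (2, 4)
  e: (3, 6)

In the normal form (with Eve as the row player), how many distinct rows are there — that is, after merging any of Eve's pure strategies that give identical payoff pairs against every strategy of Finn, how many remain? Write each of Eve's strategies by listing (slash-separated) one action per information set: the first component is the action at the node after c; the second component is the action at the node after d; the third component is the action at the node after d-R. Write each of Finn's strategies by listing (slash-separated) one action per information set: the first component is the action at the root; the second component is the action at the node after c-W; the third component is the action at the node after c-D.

9

Eve has 12 pure strategies: W/R/Lo, W/R/Hi, W/L/Lo, W/L/Hi, U/R/Lo, U/R/Hi, U/L/Lo, U/L/Hi, D/R/Lo, D/R/Hi, D/L/Lo, D/L/Hi. Columns: c/p/Out, c/p/Stay, c/r/Out, c/r/Stay, d/p/Out, d/p/Stay, d/r/Out, d/r/Stay, e/p/Out, e/p/Stay, e/r/Out, e/r/Stay.
{W/R/Lo} → row (-1,5) (-1,5) (1,4) (1,4) (0,-2) (0,-2) (0,-2) (0,-2) (3,6) (3,6) (3,6) (3,6)
{W/R/Hi} → row (-1,5) (-1,5) (1,4) (1,4) (6,5) (6,5) (6,5) (6,5) (3,6) (3,6) (3,6) (3,6)
{W/L/Lo, W/L/Hi} → row (-1,5) (-1,5) (1,4) (1,4) (2,4) (2,4) (2,4) (2,4) (3,6) (3,6) (3,6) (3,6)
{U/R/Lo} → row (2,-4) (2,-4) (2,-4) (2,-4) (0,-2) (0,-2) (0,-2) (0,-2) (3,6) (3,6) (3,6) (3,6)
{U/R/Hi} → row (2,-4) (2,-4) (2,-4) (2,-4) (6,5) (6,5) (6,5) (6,5) (3,6) (3,6) (3,6) (3,6)
{U/L/Lo, U/L/Hi} → row (2,-4) (2,-4) (2,-4) (2,-4) (2,4) (2,4) (2,4) (2,4) (3,6) (3,6) (3,6) (3,6)
{D/R/Lo} → row (-2,1) (-2,3) (-2,1) (-2,3) (0,-2) (0,-2) (0,-2) (0,-2) (3,6) (3,6) (3,6) (3,6)
{D/R/Hi} → row (-2,1) (-2,3) (-2,1) (-2,3) (6,5) (6,5) (6,5) (6,5) (3,6) (3,6) (3,6) (3,6)
{D/L/Lo, D/L/Hi} → row (-2,1) (-2,3) (-2,1) (-2,3) (2,4) (2,4) (2,4) (2,4) (3,6) (3,6) (3,6) (3,6)
That's 9 distinct rows out of 12 strategies.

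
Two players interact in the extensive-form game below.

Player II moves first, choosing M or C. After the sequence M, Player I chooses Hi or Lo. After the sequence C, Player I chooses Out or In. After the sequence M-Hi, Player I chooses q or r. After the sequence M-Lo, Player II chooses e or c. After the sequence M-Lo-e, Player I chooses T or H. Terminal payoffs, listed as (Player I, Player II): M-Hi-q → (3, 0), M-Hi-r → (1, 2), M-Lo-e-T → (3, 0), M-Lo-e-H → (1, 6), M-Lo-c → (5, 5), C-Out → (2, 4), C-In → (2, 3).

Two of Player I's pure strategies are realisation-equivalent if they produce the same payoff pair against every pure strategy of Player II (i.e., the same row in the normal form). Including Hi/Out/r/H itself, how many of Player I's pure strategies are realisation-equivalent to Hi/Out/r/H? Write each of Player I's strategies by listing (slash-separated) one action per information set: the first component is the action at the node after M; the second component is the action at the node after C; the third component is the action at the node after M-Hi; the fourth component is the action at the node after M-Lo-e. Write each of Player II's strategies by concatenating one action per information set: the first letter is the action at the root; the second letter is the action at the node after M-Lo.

2

Row for Hi/Out/r/H (columns Me, Mc, Ce, Cc): (1,2) (1,2) (2,4) (2,4).
Under Hi/Out/r/H, Player I's choice at the node after M-Lo-e can never be reached regardless of what Player II does, so varying those choices leaves every outcome unchanged.
Holding the reachable choices fixed and varying the unreachable one freely already gives 2 equivalent strategies.
No other strategy reproduces this row, so those 2 are the full class: Hi/Out/r/T, Hi/Out/r/H.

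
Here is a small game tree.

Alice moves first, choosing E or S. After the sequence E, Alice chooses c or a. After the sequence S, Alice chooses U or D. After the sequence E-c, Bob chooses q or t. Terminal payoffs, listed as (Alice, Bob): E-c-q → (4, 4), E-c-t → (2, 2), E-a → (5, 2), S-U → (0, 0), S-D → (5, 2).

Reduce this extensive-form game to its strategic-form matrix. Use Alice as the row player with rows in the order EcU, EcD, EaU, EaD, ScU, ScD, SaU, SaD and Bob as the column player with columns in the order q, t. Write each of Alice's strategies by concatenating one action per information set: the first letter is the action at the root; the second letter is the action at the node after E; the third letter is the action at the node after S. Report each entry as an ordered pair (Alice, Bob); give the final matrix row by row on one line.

EcU: (4,4) (2,2) | EcD: (4,4) (2,2) | EaU: (5,2) (5,2) | EaD: (5,2) (5,2) | ScU: (0,0) (0,0) | ScD: (5,2) (5,2) | SaU: (0,0) (0,0) | SaD: (5,2) (5,2)

Row EcU: q→(4,4), t→(2,2)
Row EcD: q→(4,4), t→(2,2)
Row EaU: q→(5,2), t→(5,2)
Row EaD: q→(5,2), t→(5,2)
Row ScU: q→(0,0), t→(0,0)
Row ScD: q→(5,2), t→(5,2)
Row SaU: q→(0,0), t→(0,0)
Row SaD: q→(5,2), t→(5,2)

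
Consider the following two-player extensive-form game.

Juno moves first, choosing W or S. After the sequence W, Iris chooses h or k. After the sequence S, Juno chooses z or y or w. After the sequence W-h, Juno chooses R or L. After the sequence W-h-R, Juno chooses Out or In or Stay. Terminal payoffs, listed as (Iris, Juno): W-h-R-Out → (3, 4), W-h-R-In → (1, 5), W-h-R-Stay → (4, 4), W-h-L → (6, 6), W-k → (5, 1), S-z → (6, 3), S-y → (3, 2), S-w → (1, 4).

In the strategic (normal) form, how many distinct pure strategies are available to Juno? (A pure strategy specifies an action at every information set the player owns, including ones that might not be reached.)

Juno owns the root with actions {W, S} — two choices.
Juno owns the node after S with actions {z, y, w} — three choices.
Juno owns the node after W-h with actions {R, L} — two choices.
Juno owns the node after W-h-R with actions {Out, In, Stay} — three choices.
A pure strategy fixes one action at each information set independently, so the count is the product 2 × 3 × 2 × 3 = 36.
(For reference, Iris has 2 pure strategies, giving a 36×2 normal-form matrix.)

36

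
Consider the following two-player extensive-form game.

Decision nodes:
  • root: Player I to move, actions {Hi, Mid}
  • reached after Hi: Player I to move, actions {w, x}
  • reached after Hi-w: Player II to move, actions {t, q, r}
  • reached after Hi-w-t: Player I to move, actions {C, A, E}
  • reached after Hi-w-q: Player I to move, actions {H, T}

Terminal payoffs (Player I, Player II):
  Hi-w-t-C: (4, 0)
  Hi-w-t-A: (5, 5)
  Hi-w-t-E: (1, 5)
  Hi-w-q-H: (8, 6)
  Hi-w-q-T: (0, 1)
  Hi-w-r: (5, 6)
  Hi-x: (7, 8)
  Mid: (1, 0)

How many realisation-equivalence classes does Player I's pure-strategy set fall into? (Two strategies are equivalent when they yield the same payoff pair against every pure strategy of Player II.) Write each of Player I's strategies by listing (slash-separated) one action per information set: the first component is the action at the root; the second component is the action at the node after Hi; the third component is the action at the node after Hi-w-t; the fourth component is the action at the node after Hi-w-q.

Player I has 24 pure strategies: Hi/w/C/H, Hi/w/C/T, Hi/w/A/H, Hi/w/A/T, Hi/w/E/H, Hi/w/E/T, Hi/x/C/H, Hi/x/C/T, Hi/x/A/H, Hi/x/A/T, Hi/x/E/H, Hi/x/E/T, Mid/w/C/H, Mid/w/C/T, Mid/w/A/H, Mid/w/A/T, Mid/w/E/H, Mid/w/E/T, Mid/x/C/H, Mid/x/C/T, Mid/x/A/H, Mid/x/A/T, Mid/x/E/H, Mid/x/E/T. Columns: t, q, r.
{Hi/w/C/H} → row (4,0) (8,6) (5,6)
{Hi/w/C/T} → row (4,0) (0,1) (5,6)
{Hi/w/A/H} → row (5,5) (8,6) (5,6)
{Hi/w/A/T} → row (5,5) (0,1) (5,6)
{Hi/w/E/H} → row (1,5) (8,6) (5,6)
{Hi/w/E/T} → row (1,5) (0,1) (5,6)
{Hi/x/C/H, Hi/x/C/T, Hi/x/A/H, Hi/x/A/T, Hi/x/E/H, Hi/x/E/T} → row (7,8) (7,8) (7,8)
{Mid/w/C/H, Mid/w/C/T, Mid/w/A/H, Mid/w/A/T, Mid/w/E/H, Mid/w/E/T, Mid/x/C/H, Mid/x/C/T, Mid/x/A/H, Mid/x/A/T, Mid/x/E/H, Mid/x/E/T} → row (1,0) (1,0) (1,0)
That's 8 distinct rows out of 24 strategies.

8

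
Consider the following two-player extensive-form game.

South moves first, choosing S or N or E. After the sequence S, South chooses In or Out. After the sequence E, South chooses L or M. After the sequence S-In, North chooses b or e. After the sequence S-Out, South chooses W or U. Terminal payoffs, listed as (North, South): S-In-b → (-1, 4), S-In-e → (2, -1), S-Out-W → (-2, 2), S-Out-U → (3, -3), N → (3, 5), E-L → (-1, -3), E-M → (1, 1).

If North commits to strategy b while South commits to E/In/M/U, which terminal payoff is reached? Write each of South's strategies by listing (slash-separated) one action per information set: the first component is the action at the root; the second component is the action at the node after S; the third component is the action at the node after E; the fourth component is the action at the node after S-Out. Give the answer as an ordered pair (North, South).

(1, 1)

Trace the play path from the root:
  South plays E
  South plays M at [E]
→ terminal payoff (1, 1).
(North's choice at the node after S-In is never reached on this path, so it doesn't affect the outcome.)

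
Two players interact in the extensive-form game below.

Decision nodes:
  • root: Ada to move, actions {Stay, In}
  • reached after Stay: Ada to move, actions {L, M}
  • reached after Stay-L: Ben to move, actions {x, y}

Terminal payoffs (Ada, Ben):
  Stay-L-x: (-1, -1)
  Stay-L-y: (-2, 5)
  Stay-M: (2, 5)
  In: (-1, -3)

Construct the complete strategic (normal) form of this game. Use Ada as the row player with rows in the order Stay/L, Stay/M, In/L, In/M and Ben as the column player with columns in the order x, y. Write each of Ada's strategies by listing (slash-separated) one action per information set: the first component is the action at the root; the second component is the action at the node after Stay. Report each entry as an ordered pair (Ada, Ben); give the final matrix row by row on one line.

              x        y
Stay/L  (-1,-1)   (-2,5)
Stay/M    (2,5)    (2,5)
  In/L  (-1,-3)  (-1,-3)
  In/M  (-1,-3)  (-1,-3)

Stay/L: (-1,-1) (-2,5) | Stay/M: (2,5) (2,5) | In/L: (-1,-3) (-1,-3) | In/M: (-1,-3) (-1,-3)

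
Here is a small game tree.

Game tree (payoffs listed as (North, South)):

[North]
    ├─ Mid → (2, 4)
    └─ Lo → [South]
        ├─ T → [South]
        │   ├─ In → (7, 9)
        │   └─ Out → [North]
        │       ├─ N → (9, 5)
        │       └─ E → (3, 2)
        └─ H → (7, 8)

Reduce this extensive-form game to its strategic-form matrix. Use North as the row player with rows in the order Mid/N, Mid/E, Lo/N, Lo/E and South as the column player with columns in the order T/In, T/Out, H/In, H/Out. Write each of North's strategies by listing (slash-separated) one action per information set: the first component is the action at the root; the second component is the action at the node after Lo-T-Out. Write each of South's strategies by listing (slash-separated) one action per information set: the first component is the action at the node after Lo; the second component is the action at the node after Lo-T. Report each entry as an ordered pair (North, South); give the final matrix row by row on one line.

Mid/N: (2,4) (2,4) (2,4) (2,4) | Mid/E: (2,4) (2,4) (2,4) (2,4) | Lo/N: (7,9) (9,5) (7,8) (7,8) | Lo/E: (7,9) (3,2) (7,8) (7,8)

Row Mid/N: T/In→(2,4), T/Out→(2,4), H/In→(2,4), H/Out→(2,4)
Row Mid/E: T/In→(2,4), T/Out→(2,4), H/In→(2,4), H/Out→(2,4)
Row Lo/N: T/In→(7,9), T/Out→(9,5), H/In→(7,8), H/Out→(7,8)
Row Lo/E: T/In→(7,9), T/Out→(3,2), H/In→(7,8), H/Out→(7,8)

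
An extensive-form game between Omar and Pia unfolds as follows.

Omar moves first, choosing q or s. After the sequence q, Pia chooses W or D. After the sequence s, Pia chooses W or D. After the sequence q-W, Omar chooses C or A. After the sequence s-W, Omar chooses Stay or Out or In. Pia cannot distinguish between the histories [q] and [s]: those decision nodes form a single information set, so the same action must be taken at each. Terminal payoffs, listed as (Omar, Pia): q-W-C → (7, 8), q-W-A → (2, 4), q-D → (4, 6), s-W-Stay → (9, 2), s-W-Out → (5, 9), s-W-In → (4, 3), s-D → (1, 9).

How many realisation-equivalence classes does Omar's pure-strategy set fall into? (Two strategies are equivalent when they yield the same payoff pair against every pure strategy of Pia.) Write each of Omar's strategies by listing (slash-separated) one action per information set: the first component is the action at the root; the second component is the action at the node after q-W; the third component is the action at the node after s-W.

5

Omar has 12 pure strategies: q/C/Stay, q/C/Out, q/C/In, q/A/Stay, q/A/Out, q/A/In, s/C/Stay, s/C/Out, s/C/In, s/A/Stay, s/A/Out, s/A/In. Columns: W, D.
{q/C/Stay, q/C/Out, q/C/In} → row (7,8) (4,6)
{q/A/Stay, q/A/Out, q/A/In} → row (2,4) (4,6)
{s/C/Stay, s/A/Stay} → row (9,2) (1,9)
{s/C/Out, s/A/Out} → row (5,9) (1,9)
{s/C/In, s/A/In} → row (4,3) (1,9)
That's 5 distinct rows out of 12 strategies.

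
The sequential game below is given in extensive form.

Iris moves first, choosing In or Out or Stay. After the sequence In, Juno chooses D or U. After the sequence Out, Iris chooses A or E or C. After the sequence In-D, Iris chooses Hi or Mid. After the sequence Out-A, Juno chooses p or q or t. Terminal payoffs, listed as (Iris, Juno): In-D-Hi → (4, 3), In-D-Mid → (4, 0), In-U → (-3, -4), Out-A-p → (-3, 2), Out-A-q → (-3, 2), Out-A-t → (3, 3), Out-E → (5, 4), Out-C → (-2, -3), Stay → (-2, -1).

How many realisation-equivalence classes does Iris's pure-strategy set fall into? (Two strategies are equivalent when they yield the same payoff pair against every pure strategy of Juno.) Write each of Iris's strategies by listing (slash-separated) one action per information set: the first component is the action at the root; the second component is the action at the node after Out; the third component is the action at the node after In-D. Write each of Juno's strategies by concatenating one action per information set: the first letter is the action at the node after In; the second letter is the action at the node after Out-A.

Iris has 18 pure strategies: In/A/Hi, In/A/Mid, In/E/Hi, In/E/Mid, In/C/Hi, In/C/Mid, Out/A/Hi, Out/A/Mid, Out/E/Hi, Out/E/Mid, Out/C/Hi, Out/C/Mid, Stay/A/Hi, Stay/A/Mid, Stay/E/Hi, Stay/E/Mid, Stay/C/Hi, Stay/C/Mid. Columns: Dp, Dq, Dt, Up, Uq, Ut.
{In/A/Hi, In/E/Hi, In/C/Hi} → row (4,3) (4,3) (4,3) (-3,-4) (-3,-4) (-3,-4)
{In/A/Mid, In/E/Mid, In/C/Mid} → row (4,0) (4,0) (4,0) (-3,-4) (-3,-4) (-3,-4)
{Out/A/Hi, Out/A/Mid} → row (-3,2) (-3,2) (3,3) (-3,2) (-3,2) (3,3)
{Out/E/Hi, Out/E/Mid} → row (5,4) (5,4) (5,4) (5,4) (5,4) (5,4)
{Out/C/Hi, Out/C/Mid} → row (-2,-3) (-2,-3) (-2,-3) (-2,-3) (-2,-3) (-2,-3)
{Stay/A/Hi, Stay/A/Mid, Stay/E/Hi, Stay/E/Mid, Stay/C/Hi, Stay/C/Mid} → row (-2,-1) (-2,-1) (-2,-1) (-2,-1) (-2,-1) (-2,-1)
That's 6 distinct rows out of 18 strategies.

6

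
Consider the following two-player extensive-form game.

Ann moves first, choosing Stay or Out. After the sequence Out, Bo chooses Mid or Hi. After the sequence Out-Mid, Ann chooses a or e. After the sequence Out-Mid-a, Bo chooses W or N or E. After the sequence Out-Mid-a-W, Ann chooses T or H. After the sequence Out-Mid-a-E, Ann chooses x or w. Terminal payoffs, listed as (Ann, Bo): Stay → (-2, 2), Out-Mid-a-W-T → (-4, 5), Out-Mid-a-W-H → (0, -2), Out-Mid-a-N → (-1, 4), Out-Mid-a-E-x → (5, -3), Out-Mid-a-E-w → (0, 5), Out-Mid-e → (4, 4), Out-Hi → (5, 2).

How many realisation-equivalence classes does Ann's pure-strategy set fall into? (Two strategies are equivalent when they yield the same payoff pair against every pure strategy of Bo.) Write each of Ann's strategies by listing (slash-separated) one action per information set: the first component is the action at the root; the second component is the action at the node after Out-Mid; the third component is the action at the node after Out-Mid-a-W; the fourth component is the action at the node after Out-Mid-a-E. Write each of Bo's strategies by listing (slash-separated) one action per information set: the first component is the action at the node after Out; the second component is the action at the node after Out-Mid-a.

Ann has 16 pure strategies: Stay/a/T/x, Stay/a/T/w, Stay/a/H/x, Stay/a/H/w, Stay/e/T/x, Stay/e/T/w, Stay/e/H/x, Stay/e/H/w, Out/a/T/x, Out/a/T/w, Out/a/H/x, Out/a/H/w, Out/e/T/x, Out/e/T/w, Out/e/H/x, Out/e/H/w. Columns: Mid/W, Mid/N, Mid/E, Hi/W, Hi/N, Hi/E.
{Stay/a/T/x, Stay/a/T/w, Stay/a/H/x, Stay/a/H/w, Stay/e/T/x, Stay/e/T/w, Stay/e/H/x, Stay/e/H/w} → row (-2,2) (-2,2) (-2,2) (-2,2) (-2,2) (-2,2)
{Out/a/T/x} → row (-4,5) (-1,4) (5,-3) (5,2) (5,2) (5,2)
{Out/a/T/w} → row (-4,5) (-1,4) (0,5) (5,2) (5,2) (5,2)
{Out/a/H/x} → row (0,-2) (-1,4) (5,-3) (5,2) (5,2) (5,2)
{Out/a/H/w} → row (0,-2) (-1,4) (0,5) (5,2) (5,2) (5,2)
{Out/e/T/x, Out/e/T/w, Out/e/H/x, Out/e/H/w} → row (4,4) (4,4) (4,4) (5,2) (5,2) (5,2)
That's 6 distinct rows out of 16 strategies.

6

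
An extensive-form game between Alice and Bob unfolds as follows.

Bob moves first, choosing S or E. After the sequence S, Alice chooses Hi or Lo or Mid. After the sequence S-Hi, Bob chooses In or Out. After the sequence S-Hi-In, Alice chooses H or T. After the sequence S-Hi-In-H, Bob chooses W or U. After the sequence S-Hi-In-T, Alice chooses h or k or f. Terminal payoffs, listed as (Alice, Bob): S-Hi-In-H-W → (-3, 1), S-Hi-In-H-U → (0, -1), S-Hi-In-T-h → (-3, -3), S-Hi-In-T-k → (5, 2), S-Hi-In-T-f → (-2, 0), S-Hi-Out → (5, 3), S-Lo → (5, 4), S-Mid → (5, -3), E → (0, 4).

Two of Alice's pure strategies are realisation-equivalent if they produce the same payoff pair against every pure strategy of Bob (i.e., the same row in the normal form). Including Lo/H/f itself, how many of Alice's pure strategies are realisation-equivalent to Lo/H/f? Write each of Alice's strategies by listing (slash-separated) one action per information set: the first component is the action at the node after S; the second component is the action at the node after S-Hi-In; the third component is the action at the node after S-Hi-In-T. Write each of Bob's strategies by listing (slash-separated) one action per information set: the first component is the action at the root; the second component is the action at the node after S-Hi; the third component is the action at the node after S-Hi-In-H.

Row for Lo/H/f (columns S/In/W, S/In/U, S/Out/W, S/Out/U, E/In/W, E/In/U, E/Out/W, E/Out/U): (5,4) (5,4) (5,4) (5,4) (0,4) (0,4) (0,4) (0,4).
Under Lo/H/f, Alice's choice at the node after S-Hi-In and at the node after S-Hi-In-T can never be reached regardless of what Bob does, so varying those choices leaves every outcome unchanged.
Holding the reachable choices fixed and varying the unreachable ones freely already gives 2 × 3 = 6 equivalent strategies.
No other strategy reproduces this row, so those 6 are the full class: Lo/H/h, Lo/H/k, Lo/H/f, Lo/T/h, Lo/T/k, Lo/T/f.

6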